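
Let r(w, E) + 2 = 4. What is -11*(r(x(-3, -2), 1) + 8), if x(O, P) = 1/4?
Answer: -110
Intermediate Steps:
x(O, P) = ¼
r(w, E) = 2 (r(w, E) = -2 + 4 = 2)
-11*(r(x(-3, -2), 1) + 8) = -11*(2 + 8) = -11*10 = -110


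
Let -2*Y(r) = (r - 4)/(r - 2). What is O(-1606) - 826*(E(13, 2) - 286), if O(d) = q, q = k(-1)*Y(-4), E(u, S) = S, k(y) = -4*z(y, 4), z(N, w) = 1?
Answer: 703760/3 ≈ 2.3459e+5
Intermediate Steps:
Y(r) = -(-4 + r)/(2*(-2 + r)) (Y(r) = -(r - 4)/(2*(r - 2)) = -(-4 + r)/(2*(-2 + r)))
k(y) = -4 (k(y) = -4*1 = -4)
q = 8/3 (q = -2*(4 - 1*(-4))/(-2 - 4) = -2*(4 + 4)/(-6) = -2*(-1)*8/6 = -4*(-2/3) = 8/3 ≈ 2.6667)
O(d) = 8/3
O(-1606) - 826*(E(13, 2) - 286) = 8/3 - 826*(2 - 286) = 8/3 - 826*(-284) = 8/3 + 234584 = 703760/3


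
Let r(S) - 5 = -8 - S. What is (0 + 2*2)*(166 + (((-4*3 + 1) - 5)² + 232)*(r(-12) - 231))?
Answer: -432680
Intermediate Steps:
r(S) = -3 - S (r(S) = 5 + (-8 - S) = -3 - S)
(0 + 2*2)*(166 + (((-4*3 + 1) - 5)² + 232)*(r(-12) - 231)) = (0 + 2*2)*(166 + (((-4*3 + 1) - 5)² + 232)*((-3 - 1*(-12)) - 231)) = (0 + 4)*(166 + (((-12 + 1) - 5)² + 232)*((-3 + 12) - 231)) = 4*(166 + ((-11 - 5)² + 232)*(9 - 231)) = 4*(166 + ((-16)² + 232)*(-222)) = 4*(166 + (256 + 232)*(-222)) = 4*(166 + 488*(-222)) = 4*(166 - 108336) = 4*(-108170) = -432680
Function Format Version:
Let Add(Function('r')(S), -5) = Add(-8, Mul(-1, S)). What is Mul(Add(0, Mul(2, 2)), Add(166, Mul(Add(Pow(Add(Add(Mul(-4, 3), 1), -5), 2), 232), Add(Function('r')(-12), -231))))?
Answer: -432680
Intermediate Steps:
Function('r')(S) = Add(-3, Mul(-1, S)) (Function('r')(S) = Add(5, Add(-8, Mul(-1, S))) = Add(-3, Mul(-1, S)))
Mul(Add(0, Mul(2, 2)), Add(166, Mul(Add(Pow(Add(Add(Mul(-4, 3), 1), -5), 2), 232), Add(Function('r')(-12), -231)))) = Mul(Add(0, Mul(2, 2)), Add(166, Mul(Add(Pow(Add(Add(Mul(-4, 3), 1), -5), 2), 232), Add(Add(-3, Mul(-1, -12)), -231)))) = Mul(Add(0, 4), Add(166, Mul(Add(Pow(Add(Add(-12, 1), -5), 2), 232), Add(Add(-3, 12), -231)))) = Mul(4, Add(166, Mul(Add(Pow(Add(-11, -5), 2), 232), Add(9, -231)))) = Mul(4, Add(166, Mul(Add(Pow(-16, 2), 232), -222))) = Mul(4, Add(166, Mul(Add(256, 232), -222))) = Mul(4, Add(166, Mul(488, -222))) = Mul(4, Add(166, -108336)) = Mul(4, -108170) = -432680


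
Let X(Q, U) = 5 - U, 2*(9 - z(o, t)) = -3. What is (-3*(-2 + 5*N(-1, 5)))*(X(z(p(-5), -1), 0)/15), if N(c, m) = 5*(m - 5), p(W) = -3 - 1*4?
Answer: 2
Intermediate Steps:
p(W) = -7 (p(W) = -3 - 4 = -7)
z(o, t) = 21/2 (z(o, t) = 9 - ½*(-3) = 9 + 3/2 = 21/2)
N(c, m) = -25 + 5*m (N(c, m) = 5*(-5 + m) = -25 + 5*m)
(-3*(-2 + 5*N(-1, 5)))*(X(z(p(-5), -1), 0)/15) = (-3*(-2 + 5*(-25 + 5*5)))*((5 - 1*0)/15) = (-3*(-2 + 5*(-25 + 25)))*((5 + 0)*(1/15)) = (-3*(-2 + 5*0))*(5*(1/15)) = -3*(-2 + 0)*(⅓) = -3*(-2)*(⅓) = 6*(⅓) = 2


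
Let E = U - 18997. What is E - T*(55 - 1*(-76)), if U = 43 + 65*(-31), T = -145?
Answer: -1974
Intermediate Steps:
U = -1972 (U = 43 - 2015 = -1972)
E = -20969 (E = -1972 - 18997 = -20969)
E - T*(55 - 1*(-76)) = -20969 - (-145)*(55 - 1*(-76)) = -20969 - (-145)*(55 + 76) = -20969 - (-145)*131 = -20969 - 1*(-18995) = -20969 + 18995 = -1974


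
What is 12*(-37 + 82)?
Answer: 540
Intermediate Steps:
12*(-37 + 82) = 12*45 = 540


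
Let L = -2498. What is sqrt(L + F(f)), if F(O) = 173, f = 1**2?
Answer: 5*I*sqrt(93) ≈ 48.218*I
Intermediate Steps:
f = 1
sqrt(L + F(f)) = sqrt(-2498 + 173) = sqrt(-2325) = 5*I*sqrt(93)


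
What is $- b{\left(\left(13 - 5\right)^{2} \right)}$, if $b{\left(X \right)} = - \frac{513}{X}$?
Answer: $\frac{513}{64} \approx 8.0156$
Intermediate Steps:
$- b{\left(\left(13 - 5\right)^{2} \right)} = - \frac{-513}{\left(13 - 5\right)^{2}} = - \frac{-513}{8^{2}} = - \frac{-513}{64} = \left(-1\right) \left(- \frac{513}{64}\right) = \frac{513}{64}$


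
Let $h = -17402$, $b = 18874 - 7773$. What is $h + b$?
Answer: $-6301$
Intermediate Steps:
$b = 11101$ ($b = 18874 - 7773 = 11101$)
$h + b = -17402 + 11101 = -6301$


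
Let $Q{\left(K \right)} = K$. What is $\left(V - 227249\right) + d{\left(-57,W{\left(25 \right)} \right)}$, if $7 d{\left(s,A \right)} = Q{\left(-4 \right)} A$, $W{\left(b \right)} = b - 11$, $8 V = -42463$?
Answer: $- \frac{1860519}{8} \approx -2.3257 \cdot 10^{5}$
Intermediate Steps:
$V = - \frac{42463}{8}$ ($V = \frac{1}{8} \left(-42463\right) = - \frac{42463}{8} \approx -5307.9$)
$W{\left(b \right)} = -11 + b$
$d{\left(s,A \right)} = - \frac{4 A}{7}$ ($d{\left(s,A \right)} = \frac{\left(-4\right) A}{7} = - \frac{4 A}{7}$)
$\left(V - 227249\right) + d{\left(-57,W{\left(25 \right)} \right)} = \left(- \frac{42463}{8} - 227249\right) - \frac{4 \left(-11 + 25\right)}{7} = - \frac{1860455}{8} - 8 = - \frac{1860519}{8}$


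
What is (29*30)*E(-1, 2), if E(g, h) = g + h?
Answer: 870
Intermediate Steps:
(29*30)*E(-1, 2) = (29*30)*(-1 + 2) = 870*1 = 870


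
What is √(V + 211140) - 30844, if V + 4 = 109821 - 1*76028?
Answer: -30844 + √244929 ≈ -30349.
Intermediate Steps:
V = 33789 (V = -4 + (109821 - 1*76028) = -4 + (109821 - 76028) = -4 + 33793 = 33789)
√(V + 211140) - 30844 = √(33789 + 211140) - 30844 = √244929 - 30844 = -30844 + √244929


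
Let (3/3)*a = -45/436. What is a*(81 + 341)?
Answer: -9495/218 ≈ -43.555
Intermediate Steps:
a = -45/436 ≈ -0.10321
a*(81 + 341) = -45*(81 + 341)/436 = -45/436*422 = -9495/218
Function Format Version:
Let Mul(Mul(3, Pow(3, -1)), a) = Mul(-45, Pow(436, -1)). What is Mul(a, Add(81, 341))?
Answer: Rational(-9495, 218) ≈ -43.555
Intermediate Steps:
a = Rational(-45, 436) (a = Mul(-45, Pow(436, -1)) = Mul(-45, Rational(1, 436)) = Rational(-45, 436) ≈ -0.10321)
Mul(a, Add(81, 341)) = Mul(Rational(-45, 436), Add(81, 341)) = Mul(Rational(-45, 436), 422) = Rational(-9495, 218)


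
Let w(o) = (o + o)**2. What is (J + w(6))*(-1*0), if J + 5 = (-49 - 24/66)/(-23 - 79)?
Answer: 0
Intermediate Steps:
J = -1689/374 (J = -5 + (-49 - 24/66)/(-23 - 79) = -5 + (-49 - 24*1/66)/(-102) = -5 + (-49 - 4/11)*(-1/102) = -5 - 543/11*(-1/102) = -5 + 181/374 = -1689/374 ≈ -4.5160)
w(o) = 4*o**2 (w(o) = (2*o)**2 = 4*o**2)
(J + w(6))*(-1*0) = (-1689/374 + 4*6**2)*(-1*0) = (-1689/374 + 4*36)*0 = (-1689/374 + 144)*0 = (52167/374)*0 = 0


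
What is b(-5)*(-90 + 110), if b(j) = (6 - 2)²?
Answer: 320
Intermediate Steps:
b(j) = 16 (b(j) = 4² = 16)
b(-5)*(-90 + 110) = 16*(-90 + 110) = 16*20 = 320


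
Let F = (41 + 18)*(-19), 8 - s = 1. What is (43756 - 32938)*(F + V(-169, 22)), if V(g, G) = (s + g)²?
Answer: 271780614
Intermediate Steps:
s = 7 (s = 8 - 1*1 = 8 - 1 = 7)
V(g, G) = (7 + g)²
F = -1121 (F = 59*(-19) = -1121)
(43756 - 32938)*(F + V(-169, 22)) = (43756 - 32938)*(-1121 + (7 - 169)²) = 10818*(-1121 + (-162)²) = 10818*(-1121 + 26244) = 10818*25123 = 271780614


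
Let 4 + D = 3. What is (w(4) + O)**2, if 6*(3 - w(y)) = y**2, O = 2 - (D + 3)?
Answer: 1/9 ≈ 0.11111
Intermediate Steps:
D = -1 (D = -4 + 3 = -1)
O = 0 (O = 2 - (-1 + 3) = 2 - 1*2 = 2 - 2 = 0)
w(y) = 3 - y**2/6
(w(4) + O)**2 = ((3 - 1/6*4**2) + 0)**2 = ((3 - 1/6*16) + 0)**2 = ((3 - 8/3) + 0)**2 = (1/3 + 0)**2 = (1/3)**2 = 1/9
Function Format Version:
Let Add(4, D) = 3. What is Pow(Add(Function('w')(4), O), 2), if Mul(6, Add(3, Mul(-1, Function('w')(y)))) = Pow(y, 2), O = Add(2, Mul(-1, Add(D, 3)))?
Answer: Rational(1, 9) ≈ 0.11111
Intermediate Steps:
D = -1 (D = Add(-4, 3) = -1)
O = 0 (O = Add(2, Mul(-1, Add(-1, 3))) = Add(2, Mul(-1, 2)) = Add(2, -2) = 0)
Function('w')(y) = Add(3, Mul(Rational(-1, 6), Pow(y, 2)))
Pow(Add(Function('w')(4), O), 2) = Pow(Add(Add(3, Mul(Rational(-1, 6), Pow(4, 2))), 0), 2) = Pow(Add(Add(3, Mul(Rational(-1, 6), 16)), 0), 2) = Pow(Add(Add(3, Rational(-8, 3)), 0), 2) = Pow(Add(Rational(1, 3), 0), 2) = Pow(Rational(1, 3), 2) = Rational(1, 9)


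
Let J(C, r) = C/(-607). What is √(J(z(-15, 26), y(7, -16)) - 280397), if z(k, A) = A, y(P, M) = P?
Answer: I*√103312010035/607 ≈ 529.53*I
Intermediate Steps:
J(C, r) = -C/607 (J(C, r) = C*(-1/607) = -C/607)
√(J(z(-15, 26), y(7, -16)) - 280397) = √(-1/607*26 - 280397) = √(-26/607 - 280397) = √(-170201005/607) = I*√103312010035/607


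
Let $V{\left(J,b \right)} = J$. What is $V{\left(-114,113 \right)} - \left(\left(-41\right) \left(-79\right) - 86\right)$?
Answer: $-3267$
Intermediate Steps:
$V{\left(-114,113 \right)} - \left(\left(-41\right) \left(-79\right) - 86\right) = -114 - \left(\left(-41\right) \left(-79\right) - 86\right) = -114 - \left(3239 - 86\right) = -114 - 3153 = -3267$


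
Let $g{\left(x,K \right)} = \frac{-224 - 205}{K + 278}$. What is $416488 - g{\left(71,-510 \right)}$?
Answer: $\frac{96624787}{232} \approx 4.1649 \cdot 10^{5}$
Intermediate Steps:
$g{\left(x,K \right)} = - \frac{429}{278 + K}$
$416488 - g{\left(71,-510 \right)} = 416488 - - \frac{429}{278 - 510} = 416488 - - \frac{429}{-232} = 416488 - \left(-429\right) \left(- \frac{1}{232}\right) = 416488 - \frac{429}{232} = \frac{96624787}{232}$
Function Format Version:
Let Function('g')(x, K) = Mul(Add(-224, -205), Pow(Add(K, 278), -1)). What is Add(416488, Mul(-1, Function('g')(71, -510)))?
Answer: Rational(96624787, 232) ≈ 4.1649e+5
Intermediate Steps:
Function('g')(x, K) = Mul(-429, Pow(Add(278, K), -1))
Add(416488, Mul(-1, Function('g')(71, -510))) = Add(416488, Mul(-1, Mul(-429, Pow(Add(278, -510), -1)))) = Add(416488, Mul(-1, Mul(-429, Pow(-232, -1)))) = Add(416488, Mul(-1, Mul(-429, Rational(-1, 232)))) = Add(416488, Mul(-1, Rational(429, 232))) = Add(416488, Rational(-429, 232)) = Rational(96624787, 232)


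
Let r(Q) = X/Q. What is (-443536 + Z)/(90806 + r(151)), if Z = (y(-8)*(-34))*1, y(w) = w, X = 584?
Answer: -33466432/6856145 ≈ -4.8812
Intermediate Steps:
r(Q) = 584/Q
Z = 272 (Z = -8*(-34)*1 = 272*1 = 272)
(-443536 + Z)/(90806 + r(151)) = (-443536 + 272)/(90806 + 584/151) = -443264/(90806 + 584*(1/151)) = -443264/(90806 + 584/151) = -443264/13712290/151 = -443264*151/13712290 = -33466432/6856145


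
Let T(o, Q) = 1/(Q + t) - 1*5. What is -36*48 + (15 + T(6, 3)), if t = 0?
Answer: -5153/3 ≈ -1717.7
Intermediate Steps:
T(o, Q) = -5 + 1/Q (T(o, Q) = 1/(Q + 0) - 1*5 = 1/Q - 5 = -5 + 1/Q)
-36*48 + (15 + T(6, 3)) = -36*48 + (15 + (-5 + 1/3)) = -1728 + (15 + (-5 + 1/3)) = -1728 + (15 - 14/3) = -1728 + 31/3 = -5153/3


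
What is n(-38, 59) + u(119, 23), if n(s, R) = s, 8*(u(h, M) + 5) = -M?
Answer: -367/8 ≈ -45.875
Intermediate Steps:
u(h, M) = -5 - M/8 (u(h, M) = -5 + (-M)/8 = -5 - M/8)
n(-38, 59) + u(119, 23) = -38 + (-5 - 1/8*23) = -38 + (-5 - 23/8) = -38 - 63/8 = -367/8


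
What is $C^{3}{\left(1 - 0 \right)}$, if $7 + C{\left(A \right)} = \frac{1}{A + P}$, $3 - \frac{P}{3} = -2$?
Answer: $- \frac{1367631}{4096} \approx -333.89$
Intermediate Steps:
$P = 15$ ($P = 9 - -6 = 9 + 6 = 15$)
$C{\left(A \right)} = -7 + \frac{1}{15 + A}$ ($C{\left(A \right)} = -7 + \frac{1}{A + 15} = -7 + \frac{1}{15 + A}$)
$C^{3}{\left(1 - 0 \right)} = \left(\frac{-104 - 7 \left(1 - 0\right)}{15 + \left(1 - 0\right)}\right)^{3} = \left(\frac{-104 - 7 \left(1 + 0\right)}{15 + \left(1 + 0\right)}\right)^{3} = \left(\frac{-104 - 7}{15 + 1}\right)^{3} = \left(\frac{-104 - 7}{16}\right)^{3} = \left(\frac{1}{16} \left(-111\right)\right)^{3} = \left(- \frac{111}{16}\right)^{3} = - \frac{1367631}{4096}$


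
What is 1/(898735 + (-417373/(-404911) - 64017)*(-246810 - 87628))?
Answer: 31147/666865724851809 ≈ 4.6707e-11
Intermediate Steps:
1/(898735 + (-417373/(-404911) - 64017)*(-246810 - 87628)) = 1/(898735 + (-417373*(-1/404911) - 64017)*(-334438)) = 1/(898735 + (417373/404911 - 64017)*(-334438)) = 1/(898735 - 25920770114/404911*(-334438)) = 1/(898735 + 666837731952764/31147) = 1/(666865724851809/31147) = 31147/666865724851809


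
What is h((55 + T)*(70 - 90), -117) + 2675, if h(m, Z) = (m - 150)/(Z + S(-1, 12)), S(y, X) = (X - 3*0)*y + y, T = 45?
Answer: 34990/13 ≈ 2691.5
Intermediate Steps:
S(y, X) = y + X*y (S(y, X) = (X + 0)*y + y = X*y + y = y + X*y)
h(m, Z) = (-150 + m)/(-13 + Z) (h(m, Z) = (m - 150)/(Z - (1 + 12)) = (-150 + m)/(Z - 1*13) = (-150 + m)/(Z - 13) = (-150 + m)/(-13 + Z))
h((55 + T)*(70 - 90), -117) + 2675 = (-150 + (55 + 45)*(70 - 90))/(-13 - 117) + 2675 = (-150 + 100*(-20))/(-130) + 2675 = -(-150 - 2000)/130 + 2675 = -1/130*(-2150) + 2675 = 215/13 + 2675 = 34990/13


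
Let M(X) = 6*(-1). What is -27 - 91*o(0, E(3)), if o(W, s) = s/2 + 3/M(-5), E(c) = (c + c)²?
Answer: -3239/2 ≈ -1619.5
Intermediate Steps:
M(X) = -6
E(c) = 4*c² (E(c) = (2*c)² = 4*c²)
o(W, s) = -½ + s/2 (o(W, s) = s/2 + 3/(-6) = s*(½) + 3*(-⅙) = s/2 - ½ = -½ + s/2)
-27 - 91*o(0, E(3)) = -27 - 91*(-½ + (4*3²)/2) = -27 - 91*(-½ + (4*9)/2) = -27 - 91*(-½ + (½)*36) = -27 - 91*(-½ + 18) = -27 - 91*35/2 = -27 - 3185/2 = -3239/2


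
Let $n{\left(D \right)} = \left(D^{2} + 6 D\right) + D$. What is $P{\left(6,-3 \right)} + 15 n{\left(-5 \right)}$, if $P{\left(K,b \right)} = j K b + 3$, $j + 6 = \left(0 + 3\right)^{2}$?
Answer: $-201$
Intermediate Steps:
$j = 3$ ($j = -6 + \left(0 + 3\right)^{2} = -6 + 3^{2} = -6 + 9 = 3$)
$n{\left(D \right)} = D^{2} + 7 D$
$P{\left(K,b \right)} = 3 + 3 K b$ ($P{\left(K,b \right)} = 3 K b + 3 = 3 + 3 K b$)
$P{\left(6,-3 \right)} + 15 n{\left(-5 \right)} = \left(3 + 3 \cdot 6 \left(-3\right)\right) + 15 \left(- 5 \left(7 - 5\right)\right) = \left(3 - 54\right) + 15 \left(\left(-5\right) 2\right) = -51 + 15 \left(-10\right) = -51 - 150 = -201$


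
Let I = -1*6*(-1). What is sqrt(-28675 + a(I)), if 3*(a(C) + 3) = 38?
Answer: 2*I*sqrt(64497)/3 ≈ 169.31*I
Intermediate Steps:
I = 6 (I = -6*(-1) = 6)
a(C) = 29/3 (a(C) = -3 + (1/3)*38 = -3 + 38/3 = 29/3)
sqrt(-28675 + a(I)) = sqrt(-28675 + 29/3) = sqrt(-85996/3) = 2*I*sqrt(64497)/3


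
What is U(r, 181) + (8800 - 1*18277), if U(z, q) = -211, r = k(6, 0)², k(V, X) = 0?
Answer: -9688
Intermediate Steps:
r = 0 (r = 0² = 0)
U(r, 181) + (8800 - 1*18277) = -211 + (8800 - 1*18277) = -211 + (8800 - 18277) = -211 - 9477 = -9688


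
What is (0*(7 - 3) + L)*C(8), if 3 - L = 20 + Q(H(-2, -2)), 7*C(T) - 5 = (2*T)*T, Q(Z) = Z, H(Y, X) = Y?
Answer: -285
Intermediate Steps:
C(T) = 5/7 + 2*T²/7 (C(T) = 5/7 + ((2*T)*T)/7 = 5/7 + (2*T²)/7 = 5/7 + 2*T²/7)
L = -15 (L = 3 - (20 - 2) = 3 - 1*18 = 3 - 18 = -15)
(0*(7 - 3) + L)*C(8) = (0*(7 - 3) - 15)*(5/7 + (2/7)*8²) = (0*4 - 15)*(5/7 + (2/7)*64) = (0 - 15)*(5/7 + 128/7) = -15*19 = -285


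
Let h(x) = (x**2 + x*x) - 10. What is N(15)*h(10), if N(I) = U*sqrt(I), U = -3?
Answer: -570*sqrt(15) ≈ -2207.6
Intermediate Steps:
h(x) = -10 + 2*x**2 (h(x) = (x**2 + x**2) - 10 = 2*x**2 - 10 = -10 + 2*x**2)
N(I) = -3*sqrt(I)
N(15)*h(10) = (-3*sqrt(15))*(-10 + 2*10**2) = (-3*sqrt(15))*(-10 + 2*100) = (-3*sqrt(15))*(-10 + 200) = -3*sqrt(15)*190 = -570*sqrt(15)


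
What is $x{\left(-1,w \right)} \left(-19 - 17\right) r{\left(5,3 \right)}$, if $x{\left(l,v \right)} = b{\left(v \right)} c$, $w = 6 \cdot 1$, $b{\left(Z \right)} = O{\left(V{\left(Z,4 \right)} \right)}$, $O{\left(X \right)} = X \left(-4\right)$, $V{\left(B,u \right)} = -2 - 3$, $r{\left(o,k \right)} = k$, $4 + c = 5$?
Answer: $-2160$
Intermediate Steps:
$c = 1$ ($c = -4 + 5 = 1$)
$V{\left(B,u \right)} = -5$
$O{\left(X \right)} = - 4 X$
$b{\left(Z \right)} = 20$ ($b{\left(Z \right)} = \left(-4\right) \left(-5\right) = 20$)
$w = 6$
$x{\left(l,v \right)} = 20$ ($x{\left(l,v \right)} = 20 \cdot 1 = 20$)
$x{\left(-1,w \right)} \left(-19 - 17\right) r{\left(5,3 \right)} = 20 \left(-19 - 17\right) 3 = 20 \left(-36\right) 3 = \left(-720\right) 3 = -2160$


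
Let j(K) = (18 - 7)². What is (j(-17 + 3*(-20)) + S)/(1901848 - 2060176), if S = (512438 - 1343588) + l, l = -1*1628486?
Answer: 2459515/158328 ≈ 15.534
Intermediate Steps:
l = -1628486
j(K) = 121 (j(K) = 11² = 121)
S = -2459636 (S = (512438 - 1343588) - 1628486 = -831150 - 1628486 = -2459636)
(j(-17 + 3*(-20)) + S)/(1901848 - 2060176) = (121 - 2459636)/(1901848 - 2060176) = -2459515/(-158328) = -2459515*(-1/158328) = 2459515/158328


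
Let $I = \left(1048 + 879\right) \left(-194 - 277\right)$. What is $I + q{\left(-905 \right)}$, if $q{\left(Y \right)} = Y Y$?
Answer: $-88592$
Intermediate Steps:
$q{\left(Y \right)} = Y^{2}$
$I = -907617$ ($I = 1927 \left(-471\right) = -907617$)
$I + q{\left(-905 \right)} = -907617 + \left(-905\right)^{2} = -907617 + 819025 = -88592$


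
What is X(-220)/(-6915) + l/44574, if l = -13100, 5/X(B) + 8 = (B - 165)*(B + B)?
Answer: -511487621029/1740385411344 ≈ -0.29389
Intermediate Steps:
X(B) = 5/(-8 + 2*B*(-165 + B)) (X(B) = 5/(-8 + (B - 165)*(B + B)) = 5/(-8 + (-165 + B)*(2*B)) = 5/(-8 + 2*B*(-165 + B)))
X(-220)/(-6915) + l/44574 = (5/(2*(-4 + (-220)² - 165*(-220))))/(-6915) - 13100/44574 = (5/(2*(-4 + 48400 + 36300)))*(-1/6915) - 13100*1/44574 = ((5/2)/84696)*(-1/6915) - 6550/22287 = ((5/2)*(1/84696))*(-1/6915) - 6550/22287 = (5/169392)*(-1/6915) - 6550/22287 = -1/234269136 - 6550/22287 = -511487621029/1740385411344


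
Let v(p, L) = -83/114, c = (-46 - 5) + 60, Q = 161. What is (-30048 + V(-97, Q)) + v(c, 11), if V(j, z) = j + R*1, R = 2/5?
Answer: -17182837/570 ≈ -30145.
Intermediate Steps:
c = 9 (c = -51 + 60 = 9)
v(p, L) = -83/114 (v(p, L) = -83*1/114 = -83/114)
R = ⅖ (R = 2*(⅕) = ⅖ ≈ 0.40000)
V(j, z) = ⅖ + j (V(j, z) = j + (⅖)*1 = j + ⅖ = ⅖ + j)
(-30048 + V(-97, Q)) + v(c, 11) = (-30048 + (⅖ - 97)) - 83/114 = (-30048 - 483/5) - 83/114 = -150723/5 - 83/114 = -17182837/570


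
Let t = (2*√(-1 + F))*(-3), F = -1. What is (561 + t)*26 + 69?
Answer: 14655 - 156*I*√2 ≈ 14655.0 - 220.62*I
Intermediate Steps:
t = -6*I*√2 (t = (2*√(-1 - 1))*(-3) = (2*√(-2))*(-3) = (2*(I*√2))*(-3) = (2*I*√2)*(-3) = -6*I*√2 ≈ -8.4853*I)
(561 + t)*26 + 69 = (561 - 6*I*√2)*26 + 69 = (14586 - 156*I*√2) + 69 = 14655 - 156*I*√2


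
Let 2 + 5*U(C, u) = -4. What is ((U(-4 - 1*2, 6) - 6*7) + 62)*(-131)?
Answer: -12314/5 ≈ -2462.8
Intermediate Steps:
U(C, u) = -6/5 (U(C, u) = -⅖ + (⅕)*(-4) = -⅖ - ⅘ = -6/5)
((U(-4 - 1*2, 6) - 6*7) + 62)*(-131) = ((-6/5 - 6*7) + 62)*(-131) = ((-6/5 - 42) + 62)*(-131) = (-216/5 + 62)*(-131) = (94/5)*(-131) = -12314/5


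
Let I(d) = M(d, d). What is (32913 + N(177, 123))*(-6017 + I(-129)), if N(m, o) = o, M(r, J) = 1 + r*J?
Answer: 351007500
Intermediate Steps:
M(r, J) = 1 + J*r
I(d) = 1 + d**2 (I(d) = 1 + d*d = 1 + d**2)
(32913 + N(177, 123))*(-6017 + I(-129)) = (32913 + 123)*(-6017 + (1 + (-129)**2)) = 33036*(-6017 + (1 + 16641)) = 33036*(-6017 + 16642) = 33036*10625 = 351007500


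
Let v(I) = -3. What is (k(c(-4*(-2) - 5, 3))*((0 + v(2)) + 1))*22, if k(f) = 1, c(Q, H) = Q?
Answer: -44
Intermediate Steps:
(k(c(-4*(-2) - 5, 3))*((0 + v(2)) + 1))*22 = (1*((0 - 3) + 1))*22 = (1*(-3 + 1))*22 = (1*(-2))*22 = -2*22 = -44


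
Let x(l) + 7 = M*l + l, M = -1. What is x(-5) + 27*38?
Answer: 1019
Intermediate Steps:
x(l) = -7 (x(l) = -7 + (-l + l) = -7 + 0 = -7)
x(-5) + 27*38 = -7 + 27*38 = -7 + 1026 = 1019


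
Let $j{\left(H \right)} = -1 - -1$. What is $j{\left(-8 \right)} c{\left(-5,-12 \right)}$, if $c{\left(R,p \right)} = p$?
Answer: $0$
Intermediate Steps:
$j{\left(H \right)} = 0$ ($j{\left(H \right)} = -1 + 1 = 0$)
$j{\left(-8 \right)} c{\left(-5,-12 \right)} = 0 \left(-12\right) = 0$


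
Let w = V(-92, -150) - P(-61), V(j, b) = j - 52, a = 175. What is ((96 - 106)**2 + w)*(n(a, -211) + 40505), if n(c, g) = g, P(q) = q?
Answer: 684998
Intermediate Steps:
V(j, b) = -52 + j
w = -83 (w = (-52 - 92) - 1*(-61) = -144 + 61 = -83)
((96 - 106)**2 + w)*(n(a, -211) + 40505) = ((96 - 106)**2 - 83)*(-211 + 40505) = ((-10)**2 - 83)*40294 = (100 - 83)*40294 = 17*40294 = 684998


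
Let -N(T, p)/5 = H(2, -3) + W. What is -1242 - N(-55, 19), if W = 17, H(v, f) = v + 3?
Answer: -1132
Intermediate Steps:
H(v, f) = 3 + v
N(T, p) = -110 (N(T, p) = -5*((3 + 2) + 17) = -5*(5 + 17) = -5*22 = -110)
-1242 - N(-55, 19) = -1242 - 1*(-110) = -1242 + 110 = -1132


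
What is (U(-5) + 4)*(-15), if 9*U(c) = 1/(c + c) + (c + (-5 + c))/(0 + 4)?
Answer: -643/12 ≈ -53.583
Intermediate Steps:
U(c) = -5/36 + c/18 + 1/(18*c) (U(c) = (1/(c + c) + (c + (-5 + c))/(0 + 4))/9 = (1/(2*c) + (-5 + 2*c)/4)/9 = (1/(2*c) + (-5 + 2*c)*(1/4))/9 = (1/(2*c) + (-5/4 + c/2))/9 = (-5/4 + c/2 + 1/(2*c))/9 = -5/36 + c/18 + 1/(18*c))
(U(-5) + 4)*(-15) = ((1/36)*(2 - 5*(-5 + 2*(-5)))/(-5) + 4)*(-15) = ((1/36)*(-1/5)*(2 - 5*(-5 - 10)) + 4)*(-15) = ((1/36)*(-1/5)*(2 - 5*(-15)) + 4)*(-15) = ((1/36)*(-1/5)*(2 + 75) + 4)*(-15) = ((1/36)*(-1/5)*77 + 4)*(-15) = (-77/180 + 4)*(-15) = (643/180)*(-15) = -643/12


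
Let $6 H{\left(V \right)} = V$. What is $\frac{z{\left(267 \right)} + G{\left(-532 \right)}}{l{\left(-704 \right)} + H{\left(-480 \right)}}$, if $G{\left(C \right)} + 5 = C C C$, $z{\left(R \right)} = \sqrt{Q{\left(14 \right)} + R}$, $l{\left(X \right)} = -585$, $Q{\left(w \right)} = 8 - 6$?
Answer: $\frac{150568773}{665} - \frac{\sqrt{269}}{665} \approx 2.2642 \cdot 10^{5}$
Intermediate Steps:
$Q{\left(w \right)} = 2$ ($Q{\left(w \right)} = 8 - 6 = 2$)
$H{\left(V \right)} = \frac{V}{6}$
$z{\left(R \right)} = \sqrt{2 + R}$
$G{\left(C \right)} = -5 + C^{3}$ ($G{\left(C \right)} = -5 + C C C = -5 + C^{2} C = -5 + C^{3}$)
$\frac{z{\left(267 \right)} + G{\left(-532 \right)}}{l{\left(-704 \right)} + H{\left(-480 \right)}} = \frac{\sqrt{2 + 267} + \left(-5 + \left(-532\right)^{3}\right)}{-585 + \frac{1}{6} \left(-480\right)} = \frac{\sqrt{269} - 150568773}{-585 - 80} = \frac{\sqrt{269} - 150568773}{-665} = \left(-150568773 + \sqrt{269}\right) \left(- \frac{1}{665}\right) = \frac{150568773}{665} - \frac{\sqrt{269}}{665}$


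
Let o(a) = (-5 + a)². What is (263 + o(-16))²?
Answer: 495616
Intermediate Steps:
(263 + o(-16))² = (263 + (-5 - 16)²)² = (263 + (-21)²)² = (263 + 441)² = 704² = 495616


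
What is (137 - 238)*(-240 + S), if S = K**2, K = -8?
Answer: 17776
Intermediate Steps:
S = 64 (S = (-8)**2 = 64)
(137 - 238)*(-240 + S) = (137 - 238)*(-240 + 64) = -101*(-176) = 17776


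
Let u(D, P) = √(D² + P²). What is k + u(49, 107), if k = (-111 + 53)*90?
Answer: -5220 + 5*√554 ≈ -5102.3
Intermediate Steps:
k = -5220 (k = -58*90 = -5220)
k + u(49, 107) = -5220 + √(49² + 107²) = -5220 + √(2401 + 11449) = -5220 + √13850 = -5220 + 5*√554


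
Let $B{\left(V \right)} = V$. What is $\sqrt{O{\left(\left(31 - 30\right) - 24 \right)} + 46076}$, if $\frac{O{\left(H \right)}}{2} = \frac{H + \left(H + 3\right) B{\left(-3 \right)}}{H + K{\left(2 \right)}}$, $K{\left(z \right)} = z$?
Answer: $\frac{\sqrt{20317962}}{21} \approx 214.65$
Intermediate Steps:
$O{\left(H \right)} = \frac{2 \left(-9 - 2 H\right)}{2 + H}$ ($O{\left(H \right)} = 2 \frac{H + \left(H + 3\right) \left(-3\right)}{H + 2} = 2 \frac{H + \left(3 + H\right) \left(-3\right)}{2 + H} = 2 \frac{H - \left(9 + 3 H\right)}{2 + H} = 2 \frac{-9 - 2 H}{2 + H} = \frac{2 \left(-9 - 2 H\right)}{2 + H}$)
$\sqrt{O{\left(\left(31 - 30\right) - 24 \right)} + 46076} = \sqrt{\frac{2 \left(-9 - 2 \left(\left(31 - 30\right) - 24\right)\right)}{2 + \left(\left(31 - 30\right) - 24\right)} + 46076} = \sqrt{\frac{2 \left(-9 - 2 \left(1 - 24\right)\right)}{2 + \left(1 - 24\right)} + 46076} = \sqrt{\frac{2 \left(-9 - -46\right)}{2 - 23} + 46076} = \sqrt{\frac{2 \left(-9 + 46\right)}{-21} + 46076} = \sqrt{2 \left(- \frac{1}{21}\right) 37 + 46076} = \sqrt{- \frac{74}{21} + 46076} = \sqrt{\frac{967522}{21}} = \frac{\sqrt{20317962}}{21}$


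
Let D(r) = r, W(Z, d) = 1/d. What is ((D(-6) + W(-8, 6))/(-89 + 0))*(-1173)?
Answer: -13685/178 ≈ -76.882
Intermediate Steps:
((D(-6) + W(-8, 6))/(-89 + 0))*(-1173) = ((-6 + 1/6)/(-89 + 0))*(-1173) = ((-6 + ⅙)/(-89))*(-1173) = -35/6*(-1/89)*(-1173) = (35/534)*(-1173) = -13685/178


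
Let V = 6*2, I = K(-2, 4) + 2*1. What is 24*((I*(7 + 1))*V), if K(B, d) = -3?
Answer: -2304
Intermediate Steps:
I = -1 (I = -3 + 2*1 = -3 + 2 = -1)
V = 12
24*((I*(7 + 1))*V) = 24*(-(7 + 1)*12) = 24*(-1*8*12) = 24*(-8*12) = 24*(-96) = -2304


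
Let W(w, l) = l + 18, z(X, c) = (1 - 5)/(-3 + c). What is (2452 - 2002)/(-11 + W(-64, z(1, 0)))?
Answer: 54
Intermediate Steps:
z(X, c) = -4/(-3 + c)
W(w, l) = 18 + l
(2452 - 2002)/(-11 + W(-64, z(1, 0))) = (2452 - 2002)/(-11 + (18 - 4/(-3 + 0))) = 450/(-11 + (18 - 4/(-3))) = 450/(-11 + (18 - 4*(-⅓))) = 450/(-11 + (18 + 4/3)) = 450/(-11 + 58/3) = 450/(25/3) = 450*(3/25) = 54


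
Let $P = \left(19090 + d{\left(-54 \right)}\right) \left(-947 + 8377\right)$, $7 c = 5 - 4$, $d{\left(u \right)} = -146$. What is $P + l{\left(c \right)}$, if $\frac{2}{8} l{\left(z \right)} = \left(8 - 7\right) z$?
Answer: $\frac{985277444}{7} \approx 1.4075 \cdot 10^{8}$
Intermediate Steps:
$c = \frac{1}{7}$ ($c = \frac{5 - 4}{7} = \frac{1}{7} \cdot 1 = \frac{1}{7} \approx 0.14286$)
$l{\left(z \right)} = 4 z$ ($l{\left(z \right)} = 4 \left(8 - 7\right) z = 4 \cdot 1 z = 4 z$)
$P = 140753920$ ($P = \left(19090 - 146\right) \left(-947 + 8377\right) = 18944 \cdot 7430 = 140753920$)
$P + l{\left(c \right)} = 140753920 + 4 \cdot \frac{1}{7} = 140753920 + \frac{4}{7} = \frac{985277444}{7}$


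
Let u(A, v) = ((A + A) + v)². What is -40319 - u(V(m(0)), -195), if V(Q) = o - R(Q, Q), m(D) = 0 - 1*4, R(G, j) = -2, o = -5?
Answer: -80720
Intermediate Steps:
m(D) = -4 (m(D) = 0 - 4 = -4)
V(Q) = -3 (V(Q) = -5 - 1*(-2) = -5 + 2 = -3)
u(A, v) = (v + 2*A)² (u(A, v) = (2*A + v)² = (v + 2*A)²)
-40319 - u(V(m(0)), -195) = -40319 - (-195 + 2*(-3))² = -40319 - (-195 - 6)² = -40319 - 1*(-201)² = -40319 - 1*40401 = -40319 - 40401 = -80720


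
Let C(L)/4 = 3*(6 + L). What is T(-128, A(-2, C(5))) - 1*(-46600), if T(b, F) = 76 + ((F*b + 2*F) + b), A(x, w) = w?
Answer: 29916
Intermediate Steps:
C(L) = 72 + 12*L (C(L) = 4*(3*(6 + L)) = 4*(18 + 3*L) = 72 + 12*L)
T(b, F) = 76 + b + 2*F + F*b (T(b, F) = 76 + ((2*F + F*b) + b) = 76 + (b + 2*F + F*b) = 76 + b + 2*F + F*b)
T(-128, A(-2, C(5))) - 1*(-46600) = (76 - 128 + 2*(72 + 12*5) + (72 + 12*5)*(-128)) - 1*(-46600) = (76 - 128 + 2*(72 + 60) + (72 + 60)*(-128)) + 46600 = (76 - 128 + 2*132 + 132*(-128)) + 46600 = (76 - 128 + 264 - 16896) + 46600 = -16684 + 46600 = 29916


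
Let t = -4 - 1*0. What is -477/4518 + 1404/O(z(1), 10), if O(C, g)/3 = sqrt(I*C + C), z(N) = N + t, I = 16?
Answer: -53/502 - 156*I*sqrt(51)/17 ≈ -0.10558 - 65.533*I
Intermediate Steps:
t = -4 (t = -4 + 0 = -4)
z(N) = -4 + N (z(N) = N - 4 = -4 + N)
O(C, g) = 3*sqrt(17)*sqrt(C) (O(C, g) = 3*sqrt(16*C + C) = 3*sqrt(17*C) = 3*(sqrt(17)*sqrt(C)) = 3*sqrt(17)*sqrt(C))
-477/4518 + 1404/O(z(1), 10) = -477/4518 + 1404/((3*sqrt(17)*sqrt(-4 + 1))) = -477*1/4518 + 1404/((3*sqrt(17)*sqrt(-3))) = -53/502 + 1404/((3*sqrt(17)*(I*sqrt(3)))) = -53/502 + 1404/((3*I*sqrt(51))) = -53/502 + 1404*(-I*sqrt(51)/153) = -53/502 - 156*I*sqrt(51)/17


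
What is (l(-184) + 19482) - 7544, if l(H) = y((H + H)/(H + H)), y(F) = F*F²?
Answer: 11939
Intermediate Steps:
y(F) = F³
l(H) = 1 (l(H) = ((H + H)/(H + H))³ = ((2*H)/((2*H)))³ = ((2*H)*(1/(2*H)))³ = 1³ = 1)
(l(-184) + 19482) - 7544 = (1 + 19482) - 7544 = 19483 - 7544 = 11939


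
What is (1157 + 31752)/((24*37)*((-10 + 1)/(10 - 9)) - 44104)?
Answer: -32909/52096 ≈ -0.63170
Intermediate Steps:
(1157 + 31752)/((24*37)*((-10 + 1)/(10 - 9)) - 44104) = 32909/(888*(-9/1) - 44104) = 32909/(888*(-9*1) - 44104) = 32909/(888*(-9) - 44104) = 32909/(-7992 - 44104) = 32909/(-52096) = 32909*(-1/52096) = -32909/52096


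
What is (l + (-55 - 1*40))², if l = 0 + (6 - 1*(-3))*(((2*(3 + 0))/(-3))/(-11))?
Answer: 1054729/121 ≈ 8716.8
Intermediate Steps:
l = 18/11 (l = 0 + (6 + 3)*(((2*3)*(-⅓))*(-1/11)) = 0 + 9*((6*(-⅓))*(-1/11)) = 0 + 9*(-2*(-1/11)) = 0 + 9*(2/11) = 0 + 18/11 = 18/11 ≈ 1.6364)
(l + (-55 - 1*40))² = (18/11 + (-55 - 1*40))² = (18/11 + (-55 - 40))² = (18/11 - 95)² = (-1027/11)² = 1054729/121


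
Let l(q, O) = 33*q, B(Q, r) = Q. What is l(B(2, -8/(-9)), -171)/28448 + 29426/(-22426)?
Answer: -208907683/159493712 ≈ -1.3098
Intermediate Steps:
l(B(2, -8/(-9)), -171)/28448 + 29426/(-22426) = (33*2)/28448 + 29426/(-22426) = 66*(1/28448) + 29426*(-1/22426) = 33/14224 - 14713/11213 = -208907683/159493712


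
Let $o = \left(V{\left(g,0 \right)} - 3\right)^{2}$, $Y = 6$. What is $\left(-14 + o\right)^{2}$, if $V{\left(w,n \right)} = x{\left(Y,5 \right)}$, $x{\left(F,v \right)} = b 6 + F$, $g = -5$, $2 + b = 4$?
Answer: $44521$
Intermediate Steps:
$b = 2$ ($b = -2 + 4 = 2$)
$x{\left(F,v \right)} = 12 + F$ ($x{\left(F,v \right)} = 2 \cdot 6 + F = 12 + F$)
$V{\left(w,n \right)} = 18$ ($V{\left(w,n \right)} = 12 + 6 = 18$)
$o = 225$ ($o = \left(18 - 3\right)^{2} = 15^{2} = 225$)
$\left(-14 + o\right)^{2} = \left(-14 + 225\right)^{2} = 211^{2} = 44521$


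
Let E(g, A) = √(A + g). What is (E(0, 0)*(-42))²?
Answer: 0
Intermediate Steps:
(E(0, 0)*(-42))² = (√(0 + 0)*(-42))² = (√0*(-42))² = (0*(-42))² = 0² = 0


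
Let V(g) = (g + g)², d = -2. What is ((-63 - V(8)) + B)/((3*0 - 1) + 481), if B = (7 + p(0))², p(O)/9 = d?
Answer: -33/80 ≈ -0.41250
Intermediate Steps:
V(g) = 4*g² (V(g) = (2*g)² = 4*g²)
p(O) = -18 (p(O) = 9*(-2) = -18)
B = 121 (B = (7 - 18)² = (-11)² = 121)
((-63 - V(8)) + B)/((3*0 - 1) + 481) = ((-63 - 4*8²) + 121)/((3*0 - 1) + 481) = ((-63 - 4*64) + 121)/((0 - 1) + 481) = ((-63 - 1*256) + 121)/(-1 + 481) = ((-63 - 256) + 121)/480 = (-319 + 121)*(1/480) = -198*1/480 = -33/80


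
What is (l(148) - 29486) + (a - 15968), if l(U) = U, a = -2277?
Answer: -47583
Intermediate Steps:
(l(148) - 29486) + (a - 15968) = (148 - 29486) + (-2277 - 15968) = -29338 - 18245 = -47583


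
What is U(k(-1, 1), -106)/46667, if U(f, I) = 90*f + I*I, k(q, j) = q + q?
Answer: 11056/46667 ≈ 0.23691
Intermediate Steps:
k(q, j) = 2*q
U(f, I) = I² + 90*f (U(f, I) = 90*f + I² = I² + 90*f)
U(k(-1, 1), -106)/46667 = ((-106)² + 90*(2*(-1)))/46667 = (11236 + 90*(-2))*(1/46667) = (11236 - 180)*(1/46667) = 11056*(1/46667) = 11056/46667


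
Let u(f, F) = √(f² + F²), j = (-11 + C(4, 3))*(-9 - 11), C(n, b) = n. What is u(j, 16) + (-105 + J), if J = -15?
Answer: -120 + 4*√1241 ≈ 20.911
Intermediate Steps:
j = 140 (j = (-11 + 4)*(-9 - 11) = -7*(-20) = 140)
u(f, F) = √(F² + f²)
u(j, 16) + (-105 + J) = √(16² + 140²) + (-105 - 15) = √(256 + 19600) - 120 = √19856 - 120 = 4*√1241 - 120 = -120 + 4*√1241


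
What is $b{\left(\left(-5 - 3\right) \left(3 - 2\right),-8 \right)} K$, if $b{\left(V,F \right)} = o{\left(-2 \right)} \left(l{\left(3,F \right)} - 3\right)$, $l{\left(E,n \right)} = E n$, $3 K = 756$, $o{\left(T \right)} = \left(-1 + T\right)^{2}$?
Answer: $-61236$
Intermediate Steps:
$K = 252$ ($K = \frac{1}{3} \cdot 756 = 252$)
$b{\left(V,F \right)} = -27 + 27 F$ ($b{\left(V,F \right)} = \left(-1 - 2\right)^{2} \left(3 F - 3\right) = \left(-3\right)^{2} \left(-3 + 3 F\right) = 9 \left(-3 + 3 F\right) = -27 + 27 F$)
$b{\left(\left(-5 - 3\right) \left(3 - 2\right),-8 \right)} K = \left(-27 + 27 \left(-8\right)\right) 252 = \left(-27 - 216\right) 252 = \left(-243\right) 252 = -61236$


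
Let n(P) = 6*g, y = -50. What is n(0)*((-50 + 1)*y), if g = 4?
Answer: 58800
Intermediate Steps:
n(P) = 24 (n(P) = 6*4 = 24)
n(0)*((-50 + 1)*y) = 24*((-50 + 1)*(-50)) = 24*(-49*(-50)) = 24*2450 = 58800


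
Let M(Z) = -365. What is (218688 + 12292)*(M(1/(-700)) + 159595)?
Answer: 36778945400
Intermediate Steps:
(218688 + 12292)*(M(1/(-700)) + 159595) = (218688 + 12292)*(-365 + 159595) = 230980*159230 = 36778945400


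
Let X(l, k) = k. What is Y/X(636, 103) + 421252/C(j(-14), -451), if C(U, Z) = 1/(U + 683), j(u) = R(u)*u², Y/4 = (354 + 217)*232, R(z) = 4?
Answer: 63652128340/103 ≈ 6.1798e+8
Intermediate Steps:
Y = 529888 (Y = 4*((354 + 217)*232) = 4*(571*232) = 4*132472 = 529888)
j(u) = 4*u²
C(U, Z) = 1/(683 + U)
Y/X(636, 103) + 421252/C(j(-14), -451) = 529888/103 + 421252/(1/(683 + 4*(-14)²)) = 529888*(1/103) + 421252/(1/(683 + 4*196)) = 529888/103 + 421252/(1/(683 + 784)) = 529888/103 + 421252/(1/1467) = 529888/103 + 421252*1467 = 529888/103 + 617976684 = 63652128340/103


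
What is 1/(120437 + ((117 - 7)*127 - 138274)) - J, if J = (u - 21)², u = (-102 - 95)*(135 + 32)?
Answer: -4190769988801/3867 ≈ -1.0837e+9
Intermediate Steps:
u = -32899 (u = -197*167 = -32899)
J = 1083726400 (J = (-32899 - 21)² = (-32920)² = 1083726400)
1/(120437 + ((117 - 7)*127 - 138274)) - J = 1/(120437 + ((117 - 7)*127 - 138274)) - 1*1083726400 = 1/(120437 + (110*127 - 138274)) - 1083726400 = 1/(120437 + (13970 - 138274)) - 1083726400 = 1/(120437 - 124304) - 1083726400 = 1/(-3867) - 1083726400 = -1/3867 - 1083726400 = -4190769988801/3867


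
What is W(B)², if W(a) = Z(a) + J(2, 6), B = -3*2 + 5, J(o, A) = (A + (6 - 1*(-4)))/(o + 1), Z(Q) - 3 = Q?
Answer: 484/9 ≈ 53.778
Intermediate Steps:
Z(Q) = 3 + Q
J(o, A) = (10 + A)/(1 + o) (J(o, A) = (A + (6 + 4))/(1 + o) = (A + 10)/(1 + o) = (10 + A)/(1 + o))
B = -1 (B = -6 + 5 = -1)
W(a) = 25/3 + a (W(a) = (3 + a) + (10 + 6)/(1 + 2) = (3 + a) + 16/3 = 25/3 + a)
W(B)² = (25/3 - 1)² = (22/3)² = 484/9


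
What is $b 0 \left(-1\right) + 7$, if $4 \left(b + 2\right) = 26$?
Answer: $7$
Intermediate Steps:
$b = \frac{9}{2}$ ($b = -2 + \frac{1}{4} \cdot 26 = -2 + \frac{13}{2} = \frac{9}{2} \approx 4.5$)
$b 0 \left(-1\right) + 7 = \frac{9 \cdot 0 \left(-1\right)}{2} + 7 = \frac{9}{2} \cdot 0 + 7 = 0 + 7 = 7$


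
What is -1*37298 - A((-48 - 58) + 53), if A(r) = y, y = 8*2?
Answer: -37314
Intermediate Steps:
y = 16
A(r) = 16
-1*37298 - A((-48 - 58) + 53) = -1*37298 - 1*16 = -37298 - 16 = -37314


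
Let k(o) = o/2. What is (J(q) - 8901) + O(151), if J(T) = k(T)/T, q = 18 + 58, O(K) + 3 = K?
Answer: -17505/2 ≈ -8752.5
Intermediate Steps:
O(K) = -3 + K
k(o) = o/2 (k(o) = o*(½) = o/2)
q = 76
J(T) = ½ (J(T) = (T/2)/T = ½)
(J(q) - 8901) + O(151) = (½ - 8901) + (-3 + 151) = -17801/2 + 148 = -17505/2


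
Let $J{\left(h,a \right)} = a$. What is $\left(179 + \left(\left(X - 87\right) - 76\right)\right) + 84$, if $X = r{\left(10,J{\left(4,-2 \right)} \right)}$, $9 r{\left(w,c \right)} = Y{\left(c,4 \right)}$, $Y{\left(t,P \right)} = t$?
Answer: $\frac{898}{9} \approx 99.778$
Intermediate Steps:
$r{\left(w,c \right)} = \frac{c}{9}$
$X = - \frac{2}{9}$ ($X = \frac{1}{9} \left(-2\right) = - \frac{2}{9} \approx -0.22222$)
$\left(179 + \left(\left(X - 87\right) - 76\right)\right) + 84 = \left(179 - \frac{1469}{9}\right) + 84 = \frac{142}{9} + 84 = \frac{898}{9}$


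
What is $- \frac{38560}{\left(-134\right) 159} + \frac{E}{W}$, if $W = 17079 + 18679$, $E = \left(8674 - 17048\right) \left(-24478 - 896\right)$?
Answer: $\frac{1132129419634}{190464987} \approx 5944.0$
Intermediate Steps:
$E = 212481876$ ($E = \left(-8374\right) \left(-25374\right) = 212481876$)
$W = 35758$
$- \frac{38560}{\left(-134\right) 159} + \frac{E}{W} = - \frac{38560}{\left(-134\right) 159} + \frac{212481876}{35758} = - \frac{38560}{-21306} + 212481876 \cdot \frac{1}{35758} = \left(-38560\right) \left(- \frac{1}{21306}\right) + \frac{106240938}{17879} = \frac{19280}{10653} + \frac{106240938}{17879} = \frac{1132129419634}{190464987}$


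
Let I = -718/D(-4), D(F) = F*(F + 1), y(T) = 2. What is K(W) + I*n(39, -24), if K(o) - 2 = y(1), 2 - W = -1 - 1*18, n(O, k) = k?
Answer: 1440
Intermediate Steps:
D(F) = F*(1 + F)
W = 21 (W = 2 - (-1 - 1*18) = 2 - (-1 - 18) = 2 - 1*(-19) = 2 + 19 = 21)
K(o) = 4 (K(o) = 2 + 2 = 4)
I = -359/6 (I = -718*(-1/(4*(1 - 4))) = -718/((-4*(-3))) = -718/12 = -718*1/12 = -359/6 ≈ -59.833)
K(W) + I*n(39, -24) = 4 - 359/6*(-24) = 4 + 1436 = 1440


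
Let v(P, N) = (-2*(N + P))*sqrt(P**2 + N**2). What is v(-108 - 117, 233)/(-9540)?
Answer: 4*sqrt(104914)/2385 ≈ 0.54324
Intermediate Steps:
v(P, N) = sqrt(N**2 + P**2)*(-2*N - 2*P) (v(P, N) = (-2*N - 2*P)*sqrt(N**2 + P**2) = sqrt(N**2 + P**2)*(-2*N - 2*P))
v(-108 - 117, 233)/(-9540) = (2*sqrt(233**2 + (-108 - 117)**2)*(-1*233 - (-108 - 117)))/(-9540) = (2*sqrt(54289 + (-225)**2)*(-233 - 1*(-225)))*(-1/9540) = (2*sqrt(54289 + 50625)*(-233 + 225))*(-1/9540) = (2*sqrt(104914)*(-8))*(-1/9540) = -16*sqrt(104914)*(-1/9540) = 4*sqrt(104914)/2385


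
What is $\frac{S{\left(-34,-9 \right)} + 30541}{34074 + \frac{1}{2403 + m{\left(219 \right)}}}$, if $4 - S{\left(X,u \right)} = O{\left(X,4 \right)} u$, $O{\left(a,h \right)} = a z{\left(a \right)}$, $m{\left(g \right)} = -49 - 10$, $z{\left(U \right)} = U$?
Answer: $\frac{95984456}{79869457} \approx 1.2018$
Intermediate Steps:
$m{\left(g \right)} = -59$ ($m{\left(g \right)} = -49 - 10 = -59$)
$O{\left(a,h \right)} = a^{2}$ ($O{\left(a,h \right)} = a a = a^{2}$)
$S{\left(X,u \right)} = 4 - u X^{2}$ ($S{\left(X,u \right)} = 4 - X^{2} u = 4 - u X^{2}$)
$\frac{S{\left(-34,-9 \right)} + 30541}{34074 + \frac{1}{2403 + m{\left(219 \right)}}} = \frac{\left(4 - - 9 \left(-34\right)^{2}\right) + 30541}{34074 + \frac{1}{2403 - 59}} = \frac{\left(4 - \left(-9\right) 1156\right) + 30541}{34074 + \frac{1}{2344}} = \frac{\left(4 + 10404\right) + 30541}{34074 + \frac{1}{2344}} = \frac{10408 + 30541}{\frac{79869457}{2344}} = 40949 \cdot \frac{2344}{79869457} = \frac{95984456}{79869457}$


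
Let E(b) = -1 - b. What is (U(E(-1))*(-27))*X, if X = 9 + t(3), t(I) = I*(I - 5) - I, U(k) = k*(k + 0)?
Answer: 0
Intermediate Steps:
U(k) = k² (U(k) = k*k = k²)
t(I) = -I + I*(-5 + I) (t(I) = I*(-5 + I) - I = -I + I*(-5 + I))
X = 0 (X = 9 + 3*(-6 + 3) = 9 + 3*(-3) = 9 - 9 = 0)
(U(E(-1))*(-27))*X = ((-1 - 1*(-1))²*(-27))*0 = ((-1 + 1)²*(-27))*0 = (0²*(-27))*0 = (0*(-27))*0 = 0*0 = 0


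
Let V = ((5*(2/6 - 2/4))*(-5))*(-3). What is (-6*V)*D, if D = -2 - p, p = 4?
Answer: -450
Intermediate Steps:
D = -6 (D = -2 - 1*4 = -2 - 4 = -6)
V = -25/2 (V = ((5*(2*(⅙) - 2*¼))*(-5))*(-3) = ((5*(⅓ - ½))*(-5))*(-3) = ((5*(-⅙))*(-5))*(-3) = -⅚*(-5)*(-3) = (25/6)*(-3) = -25/2 ≈ -12.500)
(-6*V)*D = -6*(-25/2)*(-6) = 75*(-6) = -450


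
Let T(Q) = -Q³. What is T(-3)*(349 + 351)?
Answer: 18900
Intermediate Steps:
T(-3)*(349 + 351) = (-1*(-3)³)*(349 + 351) = -1*(-27)*700 = 27*700 = 18900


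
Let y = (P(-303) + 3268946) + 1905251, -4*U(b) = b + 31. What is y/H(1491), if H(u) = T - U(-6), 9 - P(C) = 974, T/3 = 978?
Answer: 20692928/11761 ≈ 1759.5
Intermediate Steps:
T = 2934 (T = 3*978 = 2934)
P(C) = -965 (P(C) = 9 - 1*974 = 9 - 974 = -965)
U(b) = -31/4 - b/4 (U(b) = -(b + 31)/4 = -(31 + b)/4 = -31/4 - b/4)
H(u) = 11761/4 (H(u) = 2934 - (-31/4 - ¼*(-6)) = 2934 - (-31/4 + 3/2) = 2934 - 1*(-25/4) = 2934 + 25/4 = 11761/4)
y = 5173232 (y = (-965 + 3268946) + 1905251 = 3267981 + 1905251 = 5173232)
y/H(1491) = 5173232/(11761/4) = 5173232*(4/11761) = 20692928/11761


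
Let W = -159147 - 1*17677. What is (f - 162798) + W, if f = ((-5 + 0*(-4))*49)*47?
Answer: -351137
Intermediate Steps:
W = -176824 (W = -159147 - 17677 = -176824)
f = -11515 (f = ((-5 + 0)*49)*47 = -5*49*47 = -245*47 = -11515)
(f - 162798) + W = (-11515 - 162798) - 176824 = -174313 - 176824 = -351137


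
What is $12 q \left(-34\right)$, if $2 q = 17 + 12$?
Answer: $-5916$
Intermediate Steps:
$q = \frac{29}{2}$ ($q = \frac{17 + 12}{2} = \frac{1}{2} \cdot 29 = \frac{29}{2} \approx 14.5$)
$12 q \left(-34\right) = 12 \cdot \frac{29}{2} \left(-34\right) = 174 \left(-34\right) = -5916$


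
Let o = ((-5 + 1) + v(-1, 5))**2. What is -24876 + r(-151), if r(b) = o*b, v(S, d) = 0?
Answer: -27292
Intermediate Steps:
o = 16 (o = ((-5 + 1) + 0)**2 = (-4 + 0)**2 = (-4)**2 = 16)
r(b) = 16*b
-24876 + r(-151) = -24876 + 16*(-151) = -24876 - 2416 = -27292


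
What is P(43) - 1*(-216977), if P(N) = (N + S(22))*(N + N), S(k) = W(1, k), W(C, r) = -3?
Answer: 220417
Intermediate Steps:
S(k) = -3
P(N) = 2*N*(-3 + N) (P(N) = (N - 3)*(N + N) = (-3 + N)*(2*N) = 2*N*(-3 + N))
P(43) - 1*(-216977) = 2*43*(-3 + 43) - 1*(-216977) = 2*43*40 + 216977 = 3440 + 216977 = 220417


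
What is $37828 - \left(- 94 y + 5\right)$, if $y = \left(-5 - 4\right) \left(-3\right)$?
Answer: $40361$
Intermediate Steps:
$y = 27$ ($y = \left(-9\right) \left(-3\right) = 27$)
$37828 - \left(- 94 y + 5\right) = 37828 - \left(\left(-94\right) 27 + 5\right) = 37828 - \left(-2538 + 5\right) = 37828 - -2533 = 37828 + 2533 = 40361$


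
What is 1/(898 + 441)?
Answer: 1/1339 ≈ 0.00074683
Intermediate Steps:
1/(898 + 441) = 1/1339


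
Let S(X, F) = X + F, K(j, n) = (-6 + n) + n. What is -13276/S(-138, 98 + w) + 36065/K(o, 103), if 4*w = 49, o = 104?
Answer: 2924803/4440 ≈ 658.74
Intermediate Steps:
K(j, n) = -6 + 2*n
w = 49/4 (w = (¼)*49 = 49/4 ≈ 12.250)
S(X, F) = F + X
-13276/S(-138, 98 + w) + 36065/K(o, 103) = -13276/((98 + 49/4) - 138) + 36065/(-6 + 2*103) = -13276/(441/4 - 138) + 36065/(-6 + 206) = -13276/(-111/4) + 36065/200 = -13276*(-4/111) + 36065*(1/200) = 53104/111 + 7213/40 = 2924803/4440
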